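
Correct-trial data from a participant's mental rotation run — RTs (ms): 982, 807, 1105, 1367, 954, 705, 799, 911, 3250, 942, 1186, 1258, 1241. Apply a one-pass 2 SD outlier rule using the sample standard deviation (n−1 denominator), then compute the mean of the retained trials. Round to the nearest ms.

n = 13, ΣRT = 15507, M = 1192.846
Σ(x−M)² = 5062389.69; s = √(5062389.69/12) = 649.512
Cutoffs: 1192.846 ± 2·649.512 → [-106.2, 2491.9]
Outside: 3250 → excluded.
Retained (n=12): Σ = 12257, mean = 12257/12 = 1021.417

1021 ms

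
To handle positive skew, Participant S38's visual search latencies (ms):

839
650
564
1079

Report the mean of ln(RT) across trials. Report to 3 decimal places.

6.632

ln(RT): 6.7322, 6.4770, 6.3351, 6.9838
Σ ln(RT) = 26.5280
Mean = 26.5280/4 = 6.63201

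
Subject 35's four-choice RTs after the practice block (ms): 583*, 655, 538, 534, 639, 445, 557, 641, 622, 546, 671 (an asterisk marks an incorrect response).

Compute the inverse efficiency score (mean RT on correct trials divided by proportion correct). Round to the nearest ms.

Correct trials (n=10): 655, 538, 534, 639, 445, 557, 641, 622, 546, 671
Mean correct RT = 5848/10 = 584.8000 ms
Proportion correct = 10/11
IES = 584.8000 / (10/11) = 643.280 ms

643 ms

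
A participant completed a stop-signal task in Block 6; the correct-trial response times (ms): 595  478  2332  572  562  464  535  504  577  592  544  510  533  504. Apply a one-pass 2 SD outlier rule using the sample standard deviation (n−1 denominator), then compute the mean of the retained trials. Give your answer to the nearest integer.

n = 14, ΣRT = 9302, M = 664.429
Σ(x−M)² = 3016317.43; s = √(3016317.43/13) = 481.689
Cutoffs: 664.429 ± 2·481.689 → [-298.9, 1627.8]
Outside: 2332 → excluded.
Retained (n=13): Σ = 6970, mean = 6970/13 = 536.154

536 ms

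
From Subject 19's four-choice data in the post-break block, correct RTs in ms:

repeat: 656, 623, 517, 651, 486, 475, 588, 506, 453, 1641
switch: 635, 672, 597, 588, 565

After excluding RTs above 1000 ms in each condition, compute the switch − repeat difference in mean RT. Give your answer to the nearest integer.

repeat: exclude 1641
M(repeat) = 4955/9 = 550.556
M(switch) = 3057/5 = 611.400
Difference = 611.400 − 550.556 = 60.844 ms

61 ms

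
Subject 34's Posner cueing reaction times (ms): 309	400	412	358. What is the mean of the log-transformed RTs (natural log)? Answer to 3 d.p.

5.907

ln(RT): 5.7333, 5.9915, 6.0210, 5.8805
Σ ln(RT) = 23.6264
Mean = 23.6264/4 = 5.90659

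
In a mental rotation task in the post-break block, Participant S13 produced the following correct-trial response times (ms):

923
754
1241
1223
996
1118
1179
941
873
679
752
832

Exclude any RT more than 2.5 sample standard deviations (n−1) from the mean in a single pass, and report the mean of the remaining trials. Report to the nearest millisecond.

n = 12, ΣRT = 11511, M = 959.250
Σ(x−M)² = 412688.25; s = √(412688.25/11) = 193.693
Cutoffs: 959.250 ± 2.5·193.693 → [475.0, 1443.5]
No RTs fall outside the cutoffs; all 12 retained. Mean = 11511/12 = 959.250

959 ms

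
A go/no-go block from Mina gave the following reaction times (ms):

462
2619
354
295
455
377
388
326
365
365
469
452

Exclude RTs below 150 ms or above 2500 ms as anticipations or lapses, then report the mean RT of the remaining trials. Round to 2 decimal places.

Excluded: 2619
Retained (n=11): Σ = 4308
Mean = 4308/11 = 391.6364

391.64 ms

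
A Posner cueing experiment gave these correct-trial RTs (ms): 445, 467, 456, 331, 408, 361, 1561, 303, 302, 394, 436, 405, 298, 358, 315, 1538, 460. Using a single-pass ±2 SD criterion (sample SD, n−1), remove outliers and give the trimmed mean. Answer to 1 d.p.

n = 17, ΣRT = 8838, M = 519.882
Σ(x−M)² = 2458003.76; s = √(2458003.76/16) = 391.951
Cutoffs: 519.882 ± 2·391.951 → [-264.0, 1303.8]
Outside: 1538, 1561 → excluded.
Retained (n=15): Σ = 5739, mean = 5739/15 = 382.600

382.6 ms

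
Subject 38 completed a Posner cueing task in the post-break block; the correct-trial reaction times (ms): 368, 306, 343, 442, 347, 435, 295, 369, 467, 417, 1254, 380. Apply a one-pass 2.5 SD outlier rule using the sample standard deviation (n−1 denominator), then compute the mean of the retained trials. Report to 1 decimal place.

379.0 ms

n = 12, ΣRT = 5423, M = 451.917
Σ(x−M)² = 733042.92; s = √(733042.92/11) = 258.148
Cutoffs: 451.917 ± 2.5·258.148 → [-193.5, 1097.3]
Outside: 1254 → excluded.
Retained (n=11): Σ = 4169, mean = 4169/11 = 379.000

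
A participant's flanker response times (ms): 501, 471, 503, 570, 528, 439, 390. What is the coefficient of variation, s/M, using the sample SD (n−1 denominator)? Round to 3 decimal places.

0.122

n = 7, Σ = 3402, M = 486.0000
Σ(x−M)² = 20984.000; s = √(20984.000/6) = 59.1383
CV = 59.1383 / 486.0000 = 0.12168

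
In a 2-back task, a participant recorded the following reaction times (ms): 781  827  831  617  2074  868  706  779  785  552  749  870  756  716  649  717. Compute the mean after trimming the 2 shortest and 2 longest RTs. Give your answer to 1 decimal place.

Sorted: 552, 617, 649, 706, 716, 717, 749, 756, 779, 781, 785, 827, 831, 868, 870, 2074
Drop lowest 2 (552, 617) and highest 2 (870, 2074)
Remaining (n=12): Σ = 9164, mean = 9164/12 = 763.667

763.7 ms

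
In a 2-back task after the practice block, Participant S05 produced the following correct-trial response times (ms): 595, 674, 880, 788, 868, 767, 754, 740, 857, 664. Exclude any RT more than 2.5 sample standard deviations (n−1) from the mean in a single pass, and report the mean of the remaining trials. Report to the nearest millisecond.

759 ms

n = 10, ΣRT = 7587, M = 758.700
Σ(x−M)² = 80562.10; s = √(80562.10/9) = 94.612
Cutoffs: 758.700 ± 2.5·94.612 → [522.2, 995.2]
No RTs fall outside the cutoffs; all 10 retained. Mean = 7587/10 = 758.700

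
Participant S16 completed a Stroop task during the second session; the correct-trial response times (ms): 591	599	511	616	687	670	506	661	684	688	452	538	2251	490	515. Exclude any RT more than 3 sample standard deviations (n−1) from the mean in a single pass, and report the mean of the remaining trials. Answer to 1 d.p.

586.3 ms

n = 15, ΣRT = 10459, M = 697.267
Σ(x−M)² = 2677046.93; s = √(2677046.93/14) = 437.284
Cutoffs: 697.267 ± 3·437.284 → [-614.6, 2009.1]
Outside: 2251 → excluded.
Retained (n=14): Σ = 8208, mean = 8208/14 = 586.286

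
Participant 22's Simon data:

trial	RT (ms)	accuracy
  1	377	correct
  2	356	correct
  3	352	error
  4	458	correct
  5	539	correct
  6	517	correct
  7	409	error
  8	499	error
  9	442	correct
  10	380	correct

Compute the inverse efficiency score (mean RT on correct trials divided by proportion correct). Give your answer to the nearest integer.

Correct trials (n=7): 377, 356, 458, 539, 517, 442, 380
Mean correct RT = 3069/7 = 438.4286 ms
Proportion correct = 7/10
IES = 438.4286 / (7/10) = 626.327 ms

626 ms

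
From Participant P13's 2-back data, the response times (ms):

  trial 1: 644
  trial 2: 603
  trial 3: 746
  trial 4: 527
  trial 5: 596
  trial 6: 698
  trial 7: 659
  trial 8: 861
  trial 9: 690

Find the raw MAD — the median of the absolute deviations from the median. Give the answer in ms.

Sorted: 527, 596, 603, 644, 659, 690, 698, 746, 861 → median = 659
|x − 659|: 15, 56, 87, 132, 63, 39, 0, 202, 31
Sorted deviations: 0, 15, 31, 39, 56, 63, 87, 132, 202 → MAD = 56

56 ms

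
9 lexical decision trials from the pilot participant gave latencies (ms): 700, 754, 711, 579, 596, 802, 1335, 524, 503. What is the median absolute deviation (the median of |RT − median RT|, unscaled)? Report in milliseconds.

Sorted: 503, 524, 579, 596, 700, 711, 754, 802, 1335 → median = 700
|x − 700|: 0, 54, 11, 121, 104, 102, 635, 176, 197
Sorted deviations: 0, 11, 54, 102, 104, 121, 176, 197, 635 → MAD = 104

104 ms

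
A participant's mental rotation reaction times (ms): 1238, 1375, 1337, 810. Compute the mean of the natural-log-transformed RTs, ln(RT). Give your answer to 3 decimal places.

7.061

ln(RT): 7.1213, 7.2262, 7.1982, 6.6970
Σ ln(RT) = 28.2427
Mean = 28.2427/4 = 7.06067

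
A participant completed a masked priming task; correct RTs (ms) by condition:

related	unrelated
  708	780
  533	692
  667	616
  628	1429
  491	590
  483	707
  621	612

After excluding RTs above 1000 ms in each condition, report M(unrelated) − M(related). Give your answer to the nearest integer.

76 ms

unrelated: exclude 1429
M(related) = 4131/7 = 590.143
M(unrelated) = 3997/6 = 666.167
Difference = 666.167 − 590.143 = 76.024 ms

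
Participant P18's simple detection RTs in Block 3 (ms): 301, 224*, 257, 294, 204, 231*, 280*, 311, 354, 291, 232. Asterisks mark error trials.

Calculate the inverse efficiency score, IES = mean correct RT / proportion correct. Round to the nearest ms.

Correct trials (n=8): 301, 257, 294, 204, 311, 354, 291, 232
Mean correct RT = 2244/8 = 280.5000 ms
Proportion correct = 8/11
IES = 280.5000 / (8/11) = 385.688 ms

386 ms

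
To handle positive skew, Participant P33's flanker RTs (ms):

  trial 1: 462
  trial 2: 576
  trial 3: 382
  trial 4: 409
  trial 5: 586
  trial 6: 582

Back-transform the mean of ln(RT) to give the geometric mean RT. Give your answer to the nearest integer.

ln(RT): 6.1356, 6.3561, 5.9454, 6.0137, 6.3733, 6.3665
Mean ln(RT) = 37.1906/6 = 6.19843
Geometric mean = exp(6.19843) = 491.98 ms

492 ms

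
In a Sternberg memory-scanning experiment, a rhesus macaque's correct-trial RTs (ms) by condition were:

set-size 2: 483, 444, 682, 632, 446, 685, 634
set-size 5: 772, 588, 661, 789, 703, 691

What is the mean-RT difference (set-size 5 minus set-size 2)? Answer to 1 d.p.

128.4 ms

M(set-size 2) = 4006/7 = 572.286
M(set-size 5) = 4204/6 = 700.667
Difference = 700.667 − 572.286 = 128.381 ms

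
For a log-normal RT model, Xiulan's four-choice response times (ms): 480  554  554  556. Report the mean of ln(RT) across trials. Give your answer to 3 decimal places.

6.282

ln(RT): 6.1738, 6.3172, 6.3172, 6.3208
Σ ln(RT) = 25.1289
Mean = 25.1289/4 = 6.28222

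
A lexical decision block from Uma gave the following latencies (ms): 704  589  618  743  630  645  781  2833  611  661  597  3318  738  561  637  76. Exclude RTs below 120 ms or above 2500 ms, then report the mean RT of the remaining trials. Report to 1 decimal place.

655.0 ms

Excluded: 76, 2833, 3318
Retained (n=13): Σ = 8515
Mean = 8515/13 = 655.0000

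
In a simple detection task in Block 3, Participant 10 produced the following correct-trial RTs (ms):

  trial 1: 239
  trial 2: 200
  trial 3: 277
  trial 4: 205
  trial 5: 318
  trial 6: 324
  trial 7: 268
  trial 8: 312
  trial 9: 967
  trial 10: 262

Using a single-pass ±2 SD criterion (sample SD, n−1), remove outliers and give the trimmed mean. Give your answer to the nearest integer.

267 ms

n = 10, ΣRT = 3372, M = 337.200
Σ(x−M)² = 457837.60; s = √(457837.60/9) = 225.546
Cutoffs: 337.200 ± 2·225.546 → [-113.9, 788.3]
Outside: 967 → excluded.
Retained (n=9): Σ = 2405, mean = 2405/9 = 267.222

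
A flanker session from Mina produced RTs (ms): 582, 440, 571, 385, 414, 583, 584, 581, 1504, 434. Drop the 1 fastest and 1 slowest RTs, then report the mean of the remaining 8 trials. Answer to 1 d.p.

Sorted: 385, 414, 434, 440, 571, 581, 582, 583, 584, 1504
Drop lowest 1 (385) and highest 1 (1504)
Remaining (n=8): Σ = 4189, mean = 4189/8 = 523.625

523.6 ms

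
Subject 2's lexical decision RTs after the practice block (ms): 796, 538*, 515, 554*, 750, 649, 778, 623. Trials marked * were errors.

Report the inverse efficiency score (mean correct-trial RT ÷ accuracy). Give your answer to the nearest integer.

Correct trials (n=6): 796, 515, 750, 649, 778, 623
Mean correct RT = 4111/6 = 685.1667 ms
Proportion correct = 6/8
IES = 685.1667 / (6/8) = 913.556 ms

914 ms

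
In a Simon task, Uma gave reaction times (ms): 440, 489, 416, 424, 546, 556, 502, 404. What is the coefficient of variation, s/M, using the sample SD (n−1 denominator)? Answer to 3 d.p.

0.126

n = 8, Σ = 3777, M = 472.1250
Σ(x−M)² = 24808.875; s = √(24808.875/7) = 59.5326
CV = 59.5326 / 472.1250 = 0.12609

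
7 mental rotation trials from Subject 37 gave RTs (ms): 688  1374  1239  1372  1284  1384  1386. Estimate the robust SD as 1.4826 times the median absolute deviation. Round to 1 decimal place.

Sorted: 688, 1239, 1284, 1372, 1374, 1384, 1386 → median = 1372
|x − 1372| sorted: 0, 2, 12, 14, 88, 133, 684 → MAD = 14
Robust SD ≈ 1.4826 × 14 = 20.756

20.8 ms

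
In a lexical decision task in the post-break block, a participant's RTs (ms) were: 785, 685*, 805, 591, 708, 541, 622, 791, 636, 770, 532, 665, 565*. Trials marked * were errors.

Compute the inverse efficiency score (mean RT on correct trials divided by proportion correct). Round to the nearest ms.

800 ms

Correct trials (n=11): 785, 805, 591, 708, 541, 622, 791, 636, 770, 532, 665
Mean correct RT = 7446/11 = 676.9091 ms
Proportion correct = 11/13
IES = 676.9091 / (11/13) = 799.983 ms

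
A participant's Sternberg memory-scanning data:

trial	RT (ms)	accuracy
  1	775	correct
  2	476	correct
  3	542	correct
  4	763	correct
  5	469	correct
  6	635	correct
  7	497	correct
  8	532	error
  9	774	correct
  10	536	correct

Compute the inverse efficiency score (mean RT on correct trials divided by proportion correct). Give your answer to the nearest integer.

Correct trials (n=9): 775, 476, 542, 763, 469, 635, 497, 774, 536
Mean correct RT = 5467/9 = 607.4444 ms
Proportion correct = 9/10
IES = 607.4444 / (9/10) = 674.938 ms

675 ms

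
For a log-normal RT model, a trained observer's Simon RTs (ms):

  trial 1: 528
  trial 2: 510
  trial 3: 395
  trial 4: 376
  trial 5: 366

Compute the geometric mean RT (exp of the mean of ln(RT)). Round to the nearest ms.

ln(RT): 6.2691, 6.2344, 5.9789, 5.9296, 5.9026
Mean ln(RT) = 30.3146/5 = 6.06292
Geometric mean = exp(6.06292) = 429.63 ms

430 ms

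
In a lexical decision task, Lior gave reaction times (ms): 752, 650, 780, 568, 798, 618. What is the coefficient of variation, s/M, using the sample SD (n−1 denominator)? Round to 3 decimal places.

0.137

n = 6, Σ = 4166, M = 694.3333
Σ(x−M)² = 45163.333; s = √(45163.333/5) = 95.0403
CV = 95.0403 / 694.3333 = 0.13688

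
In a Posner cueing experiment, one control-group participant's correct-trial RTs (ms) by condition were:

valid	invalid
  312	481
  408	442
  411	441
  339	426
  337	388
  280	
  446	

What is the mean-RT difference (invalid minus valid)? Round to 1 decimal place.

M(valid) = 2533/7 = 361.857
M(invalid) = 2178/5 = 435.600
Difference = 435.600 − 361.857 = 73.743 ms

73.7 ms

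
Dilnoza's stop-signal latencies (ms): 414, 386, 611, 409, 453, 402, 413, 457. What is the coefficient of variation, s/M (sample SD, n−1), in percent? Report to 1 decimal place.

n = 8, Σ = 3545, M = 443.1250
Σ(x−M)² = 36346.875; s = √(36346.875/7) = 72.0584
CV = 72.0584 / 443.1250 = 0.16261 = 16.261%

16.3%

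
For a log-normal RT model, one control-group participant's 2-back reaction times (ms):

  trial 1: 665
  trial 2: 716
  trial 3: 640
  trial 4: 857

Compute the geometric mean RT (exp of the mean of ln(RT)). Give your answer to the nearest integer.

715 ms

ln(RT): 6.4998, 6.5737, 6.4615, 6.7534
Mean ln(RT) = 26.2884/4 = 6.57209
Geometric mean = exp(6.57209) = 714.86 ms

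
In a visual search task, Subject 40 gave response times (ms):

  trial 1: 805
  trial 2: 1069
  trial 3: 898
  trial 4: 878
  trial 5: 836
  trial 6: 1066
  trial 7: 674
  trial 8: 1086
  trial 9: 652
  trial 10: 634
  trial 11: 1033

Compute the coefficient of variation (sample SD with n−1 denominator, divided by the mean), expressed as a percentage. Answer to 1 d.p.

n = 11, Σ = 9631, M = 875.5455
Σ(x−M)² = 298768.727; s = √(298768.727/10) = 172.8493
CV = 172.8493 / 875.5455 = 0.19742 = 19.742%

19.7%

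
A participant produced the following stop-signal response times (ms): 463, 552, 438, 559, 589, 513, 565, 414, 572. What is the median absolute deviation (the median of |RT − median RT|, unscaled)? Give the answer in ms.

Sorted: 414, 438, 463, 513, 552, 559, 565, 572, 589 → median = 552
|x − 552|: 89, 0, 114, 7, 37, 39, 13, 138, 20
Sorted deviations: 0, 7, 13, 20, 37, 39, 89, 114, 138 → MAD = 37

37 ms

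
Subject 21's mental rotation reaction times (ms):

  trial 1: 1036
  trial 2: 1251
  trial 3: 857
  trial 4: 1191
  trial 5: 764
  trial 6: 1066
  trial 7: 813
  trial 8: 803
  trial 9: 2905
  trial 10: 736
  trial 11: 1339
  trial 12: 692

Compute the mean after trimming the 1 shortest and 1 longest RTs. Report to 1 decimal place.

985.6 ms

Sorted: 692, 736, 764, 803, 813, 857, 1036, 1066, 1191, 1251, 1339, 2905
Drop lowest 1 (692) and highest 1 (2905)
Remaining (n=10): Σ = 9856, mean = 9856/10 = 985.600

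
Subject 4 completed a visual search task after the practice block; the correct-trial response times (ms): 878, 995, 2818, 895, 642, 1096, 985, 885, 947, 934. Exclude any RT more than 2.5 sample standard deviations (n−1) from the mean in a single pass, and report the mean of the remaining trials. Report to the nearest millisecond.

917 ms

n = 10, ΣRT = 11075, M = 1107.500
Σ(x−M)² = 3373490.50; s = √(3373490.50/9) = 612.235
Cutoffs: 1107.500 ± 2.5·612.235 → [-423.1, 2638.1]
Outside: 2818 → excluded.
Retained (n=9): Σ = 8257, mean = 8257/9 = 917.444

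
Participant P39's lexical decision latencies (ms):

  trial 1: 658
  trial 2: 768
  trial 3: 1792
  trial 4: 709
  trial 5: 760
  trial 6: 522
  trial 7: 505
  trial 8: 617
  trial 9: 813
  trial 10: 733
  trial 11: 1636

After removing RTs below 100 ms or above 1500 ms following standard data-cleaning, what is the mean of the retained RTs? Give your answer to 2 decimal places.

676.11 ms

Excluded: 1636, 1792
Retained (n=9): Σ = 6085
Mean = 6085/9 = 676.1111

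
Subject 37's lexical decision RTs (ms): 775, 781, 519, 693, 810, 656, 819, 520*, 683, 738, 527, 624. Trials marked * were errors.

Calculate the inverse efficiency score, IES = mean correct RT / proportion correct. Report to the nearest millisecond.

Correct trials (n=11): 775, 781, 519, 693, 810, 656, 819, 683, 738, 527, 624
Mean correct RT = 7625/11 = 693.1818 ms
Proportion correct = 11/12
IES = 693.1818 / (11/12) = 756.198 ms

756 ms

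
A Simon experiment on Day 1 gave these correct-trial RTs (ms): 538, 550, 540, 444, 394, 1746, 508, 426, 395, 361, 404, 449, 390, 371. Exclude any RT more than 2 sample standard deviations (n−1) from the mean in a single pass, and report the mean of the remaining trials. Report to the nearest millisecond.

444 ms

n = 14, ΣRT = 7516, M = 536.857
Σ(x−M)² = 1629857.71; s = √(1629857.71/13) = 354.081
Cutoffs: 536.857 ± 2·354.081 → [-171.3, 1245.0]
Outside: 1746 → excluded.
Retained (n=13): Σ = 5770, mean = 5770/13 = 443.846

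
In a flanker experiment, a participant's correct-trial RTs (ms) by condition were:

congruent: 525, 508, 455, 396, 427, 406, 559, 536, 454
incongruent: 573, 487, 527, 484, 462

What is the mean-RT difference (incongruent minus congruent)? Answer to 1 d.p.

32.6 ms

M(congruent) = 4266/9 = 474.000
M(incongruent) = 2533/5 = 506.600
Difference = 506.600 − 474.000 = 32.600 ms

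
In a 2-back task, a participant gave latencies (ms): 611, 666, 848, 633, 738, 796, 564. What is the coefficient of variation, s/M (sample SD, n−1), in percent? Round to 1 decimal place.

14.9%

n = 7, Σ = 4856, M = 693.7143
Σ(x−M)² = 64349.429; s = √(64349.429/6) = 103.5611
CV = 103.5611 / 693.7143 = 0.14928 = 14.928%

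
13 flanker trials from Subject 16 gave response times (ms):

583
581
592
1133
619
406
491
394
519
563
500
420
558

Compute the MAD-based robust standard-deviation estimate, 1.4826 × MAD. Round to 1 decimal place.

Sorted: 394, 406, 420, 491, 500, 519, 558, 563, 581, 583, 592, 619, 1133 → median = 558
|x − 558| sorted: 0, 5, 23, 25, 34, 39, 58, 61, 67, 138, 152, 164, 575 → MAD = 58
Robust SD ≈ 1.4826 × 58 = 85.991

86.0 ms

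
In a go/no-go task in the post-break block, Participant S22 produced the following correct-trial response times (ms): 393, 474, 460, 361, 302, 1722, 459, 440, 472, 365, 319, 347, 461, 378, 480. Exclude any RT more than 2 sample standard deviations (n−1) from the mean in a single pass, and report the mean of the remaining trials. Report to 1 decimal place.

n = 15, ΣRT = 7433, M = 495.533
Σ(x−M)² = 1662499.73; s = √(1662499.73/14) = 344.601
Cutoffs: 495.533 ± 2·344.601 → [-193.7, 1184.7]
Outside: 1722 → excluded.
Retained (n=14): Σ = 5711, mean = 5711/14 = 407.929

407.9 ms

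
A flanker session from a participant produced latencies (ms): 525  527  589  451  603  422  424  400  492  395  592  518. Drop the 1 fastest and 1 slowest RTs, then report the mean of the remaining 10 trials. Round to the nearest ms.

Sorted: 395, 400, 422, 424, 451, 492, 518, 525, 527, 589, 592, 603
Drop lowest 1 (395) and highest 1 (603)
Remaining (n=10): Σ = 4940, mean = 4940/10 = 494.000

494 ms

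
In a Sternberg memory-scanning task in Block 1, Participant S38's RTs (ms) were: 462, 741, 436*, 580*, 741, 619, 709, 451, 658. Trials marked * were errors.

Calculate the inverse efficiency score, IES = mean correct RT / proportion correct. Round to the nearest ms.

Correct trials (n=7): 462, 741, 741, 619, 709, 451, 658
Mean correct RT = 4381/7 = 625.8571 ms
Proportion correct = 7/9
IES = 625.8571 / (7/9) = 804.673 ms

805 ms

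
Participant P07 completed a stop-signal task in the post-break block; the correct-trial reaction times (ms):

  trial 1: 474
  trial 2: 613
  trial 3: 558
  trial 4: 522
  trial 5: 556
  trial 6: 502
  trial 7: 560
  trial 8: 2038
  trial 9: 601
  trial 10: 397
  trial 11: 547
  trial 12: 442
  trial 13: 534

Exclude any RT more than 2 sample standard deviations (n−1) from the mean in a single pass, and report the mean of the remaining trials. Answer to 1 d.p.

525.5 ms

n = 13, ΣRT = 8344, M = 641.846
Σ(x−M)² = 2155451.69; s = √(2155451.69/12) = 423.817
Cutoffs: 641.846 ± 2·423.817 → [-205.8, 1489.5]
Outside: 2038 → excluded.
Retained (n=12): Σ = 6306, mean = 6306/12 = 525.500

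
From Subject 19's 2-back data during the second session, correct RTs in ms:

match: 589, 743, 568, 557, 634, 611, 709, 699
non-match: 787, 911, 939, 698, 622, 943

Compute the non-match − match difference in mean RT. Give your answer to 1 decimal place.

177.9 ms

M(match) = 5110/8 = 638.750
M(non-match) = 4900/6 = 816.667
Difference = 816.667 − 638.750 = 177.917 ms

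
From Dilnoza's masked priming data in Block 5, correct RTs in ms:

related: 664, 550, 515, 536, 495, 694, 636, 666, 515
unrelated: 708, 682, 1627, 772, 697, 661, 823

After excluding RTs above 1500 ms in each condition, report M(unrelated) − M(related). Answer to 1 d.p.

138.2 ms

unrelated: exclude 1627
M(related) = 5271/9 = 585.667
M(unrelated) = 4343/6 = 723.833
Difference = 723.833 − 585.667 = 138.167 ms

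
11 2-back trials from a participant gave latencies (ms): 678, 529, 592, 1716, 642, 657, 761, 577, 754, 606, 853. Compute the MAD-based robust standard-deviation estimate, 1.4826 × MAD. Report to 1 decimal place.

118.6 ms

Sorted: 529, 577, 592, 606, 642, 657, 678, 754, 761, 853, 1716 → median = 657
|x − 657| sorted: 0, 15, 21, 51, 65, 80, 97, 104, 128, 196, 1059 → MAD = 80
Robust SD ≈ 1.4826 × 80 = 118.608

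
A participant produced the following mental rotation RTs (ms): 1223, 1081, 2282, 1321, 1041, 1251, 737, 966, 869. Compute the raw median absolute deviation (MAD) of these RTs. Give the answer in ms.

Sorted: 737, 869, 966, 1041, 1081, 1223, 1251, 1321, 2282 → median = 1081
|x − 1081|: 142, 0, 1201, 240, 40, 170, 344, 115, 212
Sorted deviations: 0, 40, 115, 142, 170, 212, 240, 344, 1201 → MAD = 170

170 ms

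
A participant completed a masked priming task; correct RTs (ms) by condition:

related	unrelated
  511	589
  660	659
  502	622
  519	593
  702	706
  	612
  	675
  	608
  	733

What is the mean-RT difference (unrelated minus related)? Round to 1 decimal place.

65.3 ms

M(related) = 2894/5 = 578.800
M(unrelated) = 5797/9 = 644.111
Difference = 644.111 − 578.800 = 65.311 ms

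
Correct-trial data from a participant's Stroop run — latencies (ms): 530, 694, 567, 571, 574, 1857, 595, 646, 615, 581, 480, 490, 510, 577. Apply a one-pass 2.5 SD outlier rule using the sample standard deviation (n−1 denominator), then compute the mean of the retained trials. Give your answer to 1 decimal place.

n = 14, ΣRT = 9287, M = 663.357
Σ(x−M)² = 1578049.21; s = √(1578049.21/13) = 348.408
Cutoffs: 663.357 ± 2.5·348.408 → [-207.7, 1534.4]
Outside: 1857 → excluded.
Retained (n=13): Σ = 7430, mean = 7430/13 = 571.538

571.5 ms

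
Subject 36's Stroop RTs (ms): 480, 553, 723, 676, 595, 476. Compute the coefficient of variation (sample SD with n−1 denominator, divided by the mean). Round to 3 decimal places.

0.174

n = 6, Σ = 3503, M = 583.8333
Σ(x−M)² = 51346.833; s = √(51346.833/5) = 101.3379
CV = 101.3379 / 583.8333 = 0.17357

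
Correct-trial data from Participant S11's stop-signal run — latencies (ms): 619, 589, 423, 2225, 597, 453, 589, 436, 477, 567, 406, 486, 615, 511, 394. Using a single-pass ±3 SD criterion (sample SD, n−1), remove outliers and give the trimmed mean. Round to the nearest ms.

512 ms

n = 15, ΣRT = 9387, M = 625.800
Σ(x−M)² = 2828518.40; s = √(2828518.40/14) = 449.485
Cutoffs: 625.800 ± 3·449.485 → [-722.7, 1974.3]
Outside: 2225 → excluded.
Retained (n=14): Σ = 7162, mean = 7162/14 = 511.571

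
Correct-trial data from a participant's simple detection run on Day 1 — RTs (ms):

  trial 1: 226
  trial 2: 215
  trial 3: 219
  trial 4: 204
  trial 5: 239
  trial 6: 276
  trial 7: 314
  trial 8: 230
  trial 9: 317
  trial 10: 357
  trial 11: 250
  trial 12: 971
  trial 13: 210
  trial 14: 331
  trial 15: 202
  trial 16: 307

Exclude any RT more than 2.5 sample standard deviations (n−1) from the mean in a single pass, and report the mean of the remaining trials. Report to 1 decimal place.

n = 16, ΣRT = 4868, M = 304.250
Σ(x−M)² = 512575.00; s = √(512575.00/15) = 184.856
Cutoffs: 304.250 ± 2.5·184.856 → [-157.9, 766.4]
Outside: 971 → excluded.
Retained (n=15): Σ = 3897, mean = 3897/15 = 259.800

259.8 ms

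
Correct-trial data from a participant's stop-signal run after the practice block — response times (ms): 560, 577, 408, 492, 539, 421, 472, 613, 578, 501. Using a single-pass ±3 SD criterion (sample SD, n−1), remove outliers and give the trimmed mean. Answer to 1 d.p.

516.1 ms

n = 10, ΣRT = 5161, M = 516.100
Σ(x−M)² = 42864.90; s = √(42864.90/9) = 69.013
Cutoffs: 516.100 ± 3·69.013 → [309.1, 723.1]
No RTs fall outside the cutoffs; all 10 retained. Mean = 5161/10 = 516.100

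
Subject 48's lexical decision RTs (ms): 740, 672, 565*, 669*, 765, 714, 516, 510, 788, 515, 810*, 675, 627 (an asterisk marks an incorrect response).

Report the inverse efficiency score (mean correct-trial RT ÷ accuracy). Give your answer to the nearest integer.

848 ms

Correct trials (n=10): 740, 672, 765, 714, 516, 510, 788, 515, 675, 627
Mean correct RT = 6522/10 = 652.2000 ms
Proportion correct = 10/13
IES = 652.2000 / (10/13) = 847.860 ms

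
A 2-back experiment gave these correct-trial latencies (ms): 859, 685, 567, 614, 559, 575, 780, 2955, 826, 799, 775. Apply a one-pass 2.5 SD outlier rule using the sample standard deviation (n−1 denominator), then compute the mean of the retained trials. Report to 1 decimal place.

703.9 ms

n = 11, ΣRT = 9994, M = 908.545
Σ(x−M)² = 4730420.73; s = √(4730420.73/10) = 687.781
Cutoffs: 908.545 ± 2.5·687.781 → [-810.9, 2628.0]
Outside: 2955 → excluded.
Retained (n=10): Σ = 7039, mean = 7039/10 = 703.900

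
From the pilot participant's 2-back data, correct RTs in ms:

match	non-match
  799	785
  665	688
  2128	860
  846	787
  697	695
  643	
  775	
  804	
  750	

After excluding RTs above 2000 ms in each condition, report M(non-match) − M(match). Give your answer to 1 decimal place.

match: exclude 2128
M(match) = 5979/8 = 747.375
M(non-match) = 3815/5 = 763.000
Difference = 763.000 − 747.375 = 15.625 ms

15.6 ms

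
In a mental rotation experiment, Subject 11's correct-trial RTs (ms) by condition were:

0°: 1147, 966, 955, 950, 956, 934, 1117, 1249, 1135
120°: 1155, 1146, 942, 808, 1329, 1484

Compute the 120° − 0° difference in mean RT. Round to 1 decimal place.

98.6 ms

M(0°) = 9409/9 = 1045.444
M(120°) = 6864/6 = 1144.000
Difference = 1144.000 − 1045.444 = 98.556 ms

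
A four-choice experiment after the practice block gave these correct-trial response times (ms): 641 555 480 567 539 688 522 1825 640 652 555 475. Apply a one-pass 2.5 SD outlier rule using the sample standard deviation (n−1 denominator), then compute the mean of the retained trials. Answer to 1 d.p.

574.0 ms

n = 12, ΣRT = 8139, M = 678.250
Σ(x−M)² = 1485846.25; s = √(1485846.25/11) = 367.528
Cutoffs: 678.250 ± 2.5·367.528 → [-240.6, 1597.1]
Outside: 1825 → excluded.
Retained (n=11): Σ = 6314, mean = 6314/11 = 574.000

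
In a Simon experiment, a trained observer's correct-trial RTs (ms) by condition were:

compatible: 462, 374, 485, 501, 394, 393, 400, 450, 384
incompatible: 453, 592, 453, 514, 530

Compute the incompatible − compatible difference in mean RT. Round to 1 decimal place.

M(compatible) = 3843/9 = 427.000
M(incompatible) = 2542/5 = 508.400
Difference = 508.400 − 427.000 = 81.400 ms

81.4 ms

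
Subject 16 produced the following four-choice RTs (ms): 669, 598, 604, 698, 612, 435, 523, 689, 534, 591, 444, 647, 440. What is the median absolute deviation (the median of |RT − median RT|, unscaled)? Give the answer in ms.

Sorted: 435, 440, 444, 523, 534, 591, 598, 604, 612, 647, 669, 689, 698 → median = 598
|x − 598|: 71, 0, 6, 100, 14, 163, 75, 91, 64, 7, 154, 49, 158
Sorted deviations: 0, 6, 7, 14, 49, 64, 71, 75, 91, 100, 154, 158, 163 → MAD = 71

71 ms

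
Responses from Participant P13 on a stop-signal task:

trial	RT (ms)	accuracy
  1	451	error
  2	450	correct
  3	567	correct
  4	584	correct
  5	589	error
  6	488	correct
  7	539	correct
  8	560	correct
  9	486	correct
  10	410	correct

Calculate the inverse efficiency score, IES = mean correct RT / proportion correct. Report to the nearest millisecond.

Correct trials (n=8): 450, 567, 584, 488, 539, 560, 486, 410
Mean correct RT = 4084/8 = 510.5000 ms
Proportion correct = 8/10
IES = 510.5000 / (8/10) = 638.125 ms

638 ms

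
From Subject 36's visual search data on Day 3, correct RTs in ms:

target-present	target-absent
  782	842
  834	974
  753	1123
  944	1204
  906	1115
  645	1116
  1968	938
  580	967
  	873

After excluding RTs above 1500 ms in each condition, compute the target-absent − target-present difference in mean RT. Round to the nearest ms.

target-present: exclude 1968
M(target-present) = 5444/7 = 777.714
M(target-absent) = 9152/9 = 1016.889
Difference = 1016.889 − 777.714 = 239.175 ms

239 ms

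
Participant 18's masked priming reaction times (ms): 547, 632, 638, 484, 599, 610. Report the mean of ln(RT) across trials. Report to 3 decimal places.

ln(RT): 6.3044, 6.4489, 6.4583, 6.1821, 6.3953, 6.4135
Σ ln(RT) = 38.2025
Mean = 38.2025/6 = 6.36708

6.367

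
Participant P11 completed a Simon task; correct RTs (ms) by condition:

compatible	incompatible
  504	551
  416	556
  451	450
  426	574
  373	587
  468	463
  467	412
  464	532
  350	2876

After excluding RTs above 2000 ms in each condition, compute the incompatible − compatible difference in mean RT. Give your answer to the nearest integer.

incompatible: exclude 2876
M(compatible) = 3919/9 = 435.444
M(incompatible) = 4125/8 = 515.625
Difference = 515.625 − 435.444 = 80.181 ms

80 ms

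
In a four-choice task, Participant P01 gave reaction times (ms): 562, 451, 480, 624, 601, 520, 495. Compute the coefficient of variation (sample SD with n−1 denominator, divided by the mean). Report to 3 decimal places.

n = 7, Σ = 3733, M = 533.2857
Σ(x−M)² = 24891.429; s = √(24891.429/6) = 64.4094
CV = 64.4094 / 533.2857 = 0.12078

0.121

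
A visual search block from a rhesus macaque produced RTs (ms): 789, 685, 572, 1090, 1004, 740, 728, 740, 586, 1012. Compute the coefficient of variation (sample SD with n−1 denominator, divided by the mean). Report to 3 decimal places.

0.227

n = 10, Σ = 7946, M = 794.6000
Σ(x−M)² = 293878.400; s = √(293878.400/9) = 180.7018
CV = 180.7018 / 794.6000 = 0.22741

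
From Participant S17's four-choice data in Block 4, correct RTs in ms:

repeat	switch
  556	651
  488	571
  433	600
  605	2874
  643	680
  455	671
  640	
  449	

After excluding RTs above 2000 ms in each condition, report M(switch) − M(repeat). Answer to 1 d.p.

101.0 ms

switch: exclude 2874
M(repeat) = 4269/8 = 533.625
M(switch) = 3173/5 = 634.600
Difference = 634.600 − 533.625 = 100.975 ms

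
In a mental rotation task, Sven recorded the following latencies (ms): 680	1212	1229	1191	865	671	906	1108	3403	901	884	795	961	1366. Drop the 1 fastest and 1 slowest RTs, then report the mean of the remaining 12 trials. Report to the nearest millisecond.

1008 ms

Sorted: 671, 680, 795, 865, 884, 901, 906, 961, 1108, 1191, 1212, 1229, 1366, 3403
Drop lowest 1 (671) and highest 1 (3403)
Remaining (n=12): Σ = 12098, mean = 12098/12 = 1008.167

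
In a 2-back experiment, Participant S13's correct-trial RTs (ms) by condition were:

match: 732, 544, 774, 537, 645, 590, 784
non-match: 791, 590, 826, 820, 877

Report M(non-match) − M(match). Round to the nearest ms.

123 ms

M(match) = 4606/7 = 658.000
M(non-match) = 3904/5 = 780.800
Difference = 780.800 − 658.000 = 122.800 ms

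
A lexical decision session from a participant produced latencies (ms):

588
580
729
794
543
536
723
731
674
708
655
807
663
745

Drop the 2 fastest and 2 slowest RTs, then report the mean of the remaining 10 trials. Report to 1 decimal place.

679.6 ms

Sorted: 536, 543, 580, 588, 655, 663, 674, 708, 723, 729, 731, 745, 794, 807
Drop lowest 2 (536, 543) and highest 2 (794, 807)
Remaining (n=10): Σ = 6796, mean = 6796/10 = 679.600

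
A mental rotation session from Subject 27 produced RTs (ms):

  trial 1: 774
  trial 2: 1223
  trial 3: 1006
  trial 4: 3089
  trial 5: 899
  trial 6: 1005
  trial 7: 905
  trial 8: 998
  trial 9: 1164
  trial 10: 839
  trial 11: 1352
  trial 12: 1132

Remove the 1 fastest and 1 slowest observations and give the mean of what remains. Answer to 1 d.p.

1052.3 ms

Sorted: 774, 839, 899, 905, 998, 1005, 1006, 1132, 1164, 1223, 1352, 3089
Drop lowest 1 (774) and highest 1 (3089)
Remaining (n=10): Σ = 10523, mean = 10523/10 = 1052.300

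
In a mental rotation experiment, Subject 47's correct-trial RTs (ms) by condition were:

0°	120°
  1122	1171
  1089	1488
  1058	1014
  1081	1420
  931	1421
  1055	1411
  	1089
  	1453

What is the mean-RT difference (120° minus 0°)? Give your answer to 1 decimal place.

252.4 ms

M(0°) = 6336/6 = 1056.000
M(120°) = 10467/8 = 1308.375
Difference = 1308.375 − 1056.000 = 252.375 ms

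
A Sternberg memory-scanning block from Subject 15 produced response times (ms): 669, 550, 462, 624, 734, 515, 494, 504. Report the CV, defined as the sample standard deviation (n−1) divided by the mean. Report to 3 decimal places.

n = 8, Σ = 4552, M = 569.0000
Σ(x−M)² = 64826.000; s = √(64826.000/7) = 96.2333
CV = 96.2333 / 569.0000 = 0.16913

0.169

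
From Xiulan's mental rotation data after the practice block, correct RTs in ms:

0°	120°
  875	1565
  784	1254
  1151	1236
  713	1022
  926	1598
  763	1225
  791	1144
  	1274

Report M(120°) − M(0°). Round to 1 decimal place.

432.2 ms

M(0°) = 6003/7 = 857.571
M(120°) = 10318/8 = 1289.750
Difference = 1289.750 − 857.571 = 432.179 ms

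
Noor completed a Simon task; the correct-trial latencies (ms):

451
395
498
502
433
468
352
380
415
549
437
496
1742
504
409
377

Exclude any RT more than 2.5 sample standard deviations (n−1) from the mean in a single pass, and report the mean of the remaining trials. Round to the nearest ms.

n = 16, ΣRT = 8408, M = 525.500
Σ(x−M)² = 1624448.00; s = √(1624448.00/15) = 329.084
Cutoffs: 525.500 ± 2.5·329.084 → [-297.2, 1348.2]
Outside: 1742 → excluded.
Retained (n=15): Σ = 6666, mean = 6666/15 = 444.400

444 ms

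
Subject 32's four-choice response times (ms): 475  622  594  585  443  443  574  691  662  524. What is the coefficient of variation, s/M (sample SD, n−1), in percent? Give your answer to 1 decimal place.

15.6%

n = 10, Σ = 5613, M = 561.3000
Σ(x−M)² = 69268.100; s = √(69268.100/9) = 87.7294
CV = 87.7294 / 561.3000 = 0.15630 = 15.630%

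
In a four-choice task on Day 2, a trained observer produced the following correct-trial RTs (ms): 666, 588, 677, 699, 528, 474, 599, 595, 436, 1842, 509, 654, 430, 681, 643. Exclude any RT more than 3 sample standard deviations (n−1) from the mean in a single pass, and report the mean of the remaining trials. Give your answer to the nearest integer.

n = 15, ΣRT = 10021, M = 668.067
Σ(x−M)² = 1589786.93; s = √(1589786.93/14) = 336.981
Cutoffs: 668.067 ± 3·336.981 → [-342.9, 1679.0]
Outside: 1842 → excluded.
Retained (n=14): Σ = 8179, mean = 8179/14 = 584.214

584 ms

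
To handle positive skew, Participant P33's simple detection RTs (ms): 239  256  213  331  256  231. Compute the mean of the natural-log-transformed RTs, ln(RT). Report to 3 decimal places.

5.529

ln(RT): 5.4765, 5.5452, 5.3613, 5.8021, 5.5452, 5.4424
Σ ln(RT) = 33.1726
Mean = 33.1726/6 = 5.52877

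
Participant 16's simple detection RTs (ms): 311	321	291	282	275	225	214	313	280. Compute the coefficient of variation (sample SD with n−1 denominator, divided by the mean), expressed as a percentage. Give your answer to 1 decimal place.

n = 9, Σ = 2512, M = 279.1111
Σ(x−M)² = 11254.889; s = √(11254.889/8) = 37.5081
CV = 37.5081 / 279.1111 = 0.13438 = 13.438%

13.4%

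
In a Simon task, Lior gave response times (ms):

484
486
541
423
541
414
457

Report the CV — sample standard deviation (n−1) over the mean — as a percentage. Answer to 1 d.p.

10.7%

n = 7, Σ = 3346, M = 478.0000
Σ(x−M)² = 15600.000; s = √(15600.000/6) = 50.9902
CV = 50.9902 / 478.0000 = 0.10667 = 10.667%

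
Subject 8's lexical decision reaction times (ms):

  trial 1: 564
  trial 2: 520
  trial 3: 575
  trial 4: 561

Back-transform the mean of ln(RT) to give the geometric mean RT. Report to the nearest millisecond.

555 ms

ln(RT): 6.3351, 6.2538, 6.3544, 6.3297
Mean ln(RT) = 25.2730/4 = 6.31824
Geometric mean = exp(6.31824) = 554.60 ms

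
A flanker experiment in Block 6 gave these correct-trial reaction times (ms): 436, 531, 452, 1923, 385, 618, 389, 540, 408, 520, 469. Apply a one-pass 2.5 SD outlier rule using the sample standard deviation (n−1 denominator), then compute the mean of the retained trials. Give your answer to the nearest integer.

475 ms

n = 11, ΣRT = 6671, M = 606.455
Σ(x−M)² = 1958526.73; s = √(1958526.73/10) = 442.552
Cutoffs: 606.455 ± 2.5·442.552 → [-499.9, 1712.8]
Outside: 1923 → excluded.
Retained (n=10): Σ = 4748, mean = 4748/10 = 474.800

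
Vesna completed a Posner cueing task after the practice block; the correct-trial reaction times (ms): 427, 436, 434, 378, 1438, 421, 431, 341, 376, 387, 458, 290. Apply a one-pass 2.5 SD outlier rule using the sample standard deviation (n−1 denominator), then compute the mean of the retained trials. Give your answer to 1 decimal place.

n = 12, ΣRT = 5817, M = 484.750
Σ(x−M)² = 1016010.25; s = √(1016010.25/11) = 303.915
Cutoffs: 484.750 ± 2.5·303.915 → [-275.0, 1244.5]
Outside: 1438 → excluded.
Retained (n=11): Σ = 4379, mean = 4379/11 = 398.091

398.1 ms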